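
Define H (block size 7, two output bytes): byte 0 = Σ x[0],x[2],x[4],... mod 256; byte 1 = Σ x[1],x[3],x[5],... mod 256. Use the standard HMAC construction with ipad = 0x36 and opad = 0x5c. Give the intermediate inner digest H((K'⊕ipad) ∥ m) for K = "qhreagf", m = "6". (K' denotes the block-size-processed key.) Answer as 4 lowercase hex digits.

3238

Key "qhreagf" = 71 68 72 65 61 67 66 is exactly B = 7 bytes: K' = 71 68 72 65 61 67 66.
K' ⊕ ipad = 47 5e 44 53 57 51 50.
Inner input = 47 5e 44 53 57 51 50 ∥ 36.
Inner hash: even-index sum = 306 mod 256 = 50; odd-index sum = 312 mod 256 = 56 → 32 38.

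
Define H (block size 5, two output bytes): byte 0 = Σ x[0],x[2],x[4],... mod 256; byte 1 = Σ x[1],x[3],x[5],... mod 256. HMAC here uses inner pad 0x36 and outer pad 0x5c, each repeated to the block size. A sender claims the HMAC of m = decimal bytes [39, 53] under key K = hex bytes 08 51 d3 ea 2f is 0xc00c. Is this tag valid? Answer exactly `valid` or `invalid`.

Key hex bytes 08 51 d3 ea 2f is exactly B = 5 bytes: K' = 08 51 d3 ea 2f.
K' ⊕ ipad = 3e 67 e5 dc 19; K' ⊕ opad = 54 0d 8f b6 73.
Inner hash: even-index sum = 369 mod 256 = 113; odd-index sum = 362 mod 256 = 106 → 71 6a.
Outer hash (recomputed tag): even-index sum = 448 mod 256 = 192; odd-index sum = 308 mod 256 = 52 → c0 34.
Recomputed tag = c034; claimed = c00c → mismatch.

invalid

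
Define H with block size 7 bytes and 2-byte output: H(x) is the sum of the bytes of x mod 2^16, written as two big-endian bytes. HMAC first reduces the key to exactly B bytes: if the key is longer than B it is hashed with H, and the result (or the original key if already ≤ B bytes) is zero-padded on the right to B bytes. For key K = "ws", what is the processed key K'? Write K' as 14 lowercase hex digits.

Key "ws" = 77 73 is 2 bytes ≤ B = 7; zero-pad to 7 bytes: K' = 77 73 00 00 00 00 00.

77730000000000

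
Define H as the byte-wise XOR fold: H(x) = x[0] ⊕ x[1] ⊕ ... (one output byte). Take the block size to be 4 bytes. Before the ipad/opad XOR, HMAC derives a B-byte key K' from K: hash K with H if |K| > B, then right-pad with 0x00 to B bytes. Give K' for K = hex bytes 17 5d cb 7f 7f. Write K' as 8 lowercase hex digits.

81000000

|K| = 5 > B = 4, so first hash the key.
H(K): XOR 17⊕5d⊕cb⊕7f⊕7f = 81.
Zero-pad H(K) = 81 to 4 bytes: K' = 81 00 00 00.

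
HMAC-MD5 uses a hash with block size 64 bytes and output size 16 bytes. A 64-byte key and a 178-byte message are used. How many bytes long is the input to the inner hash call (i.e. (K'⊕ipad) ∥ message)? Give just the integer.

Key is 64 ≤ 64 bytes, zero-padded: |K'| = 64.
Inner input = (K'⊕ipad) ∥ m → 64 + 178 = 242 bytes.

242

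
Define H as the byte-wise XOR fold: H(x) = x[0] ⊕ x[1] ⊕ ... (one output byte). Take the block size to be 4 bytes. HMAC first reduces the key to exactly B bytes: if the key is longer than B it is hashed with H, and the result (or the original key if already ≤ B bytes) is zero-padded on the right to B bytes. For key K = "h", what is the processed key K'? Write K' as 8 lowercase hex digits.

Key "h" = 68 is 1 byte ≤ B = 4; zero-pad to 4 bytes: K' = 68 00 00 00.

68000000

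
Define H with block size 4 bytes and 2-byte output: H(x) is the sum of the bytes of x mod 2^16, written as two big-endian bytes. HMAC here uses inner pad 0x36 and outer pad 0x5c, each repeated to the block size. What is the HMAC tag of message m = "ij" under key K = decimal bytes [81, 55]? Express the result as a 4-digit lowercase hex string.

Key decimal bytes [81, 55] = 51 37 is 2 bytes ≤ B = 4; zero-pad to 4 bytes: K' = 51 37 00 00.
K' ⊕ ipad = 67 01 36 36.  K' ⊕ opad = 0d 6b 5c 5c.
Inner input = (K'⊕ipad) ∥ m = 67 01 36 36 ∥ 69 6a.
Inner hash: sum = 103+1+54+54+105+106 = 423 → 01 a7.
Outer input = (K'⊕opad) ∥ inner = 0d 6b 5c 5c ∥ 01 a7.
Outer hash (tag): sum = 13+107+92+92+1+167 = 472 → 01 d8.

01d8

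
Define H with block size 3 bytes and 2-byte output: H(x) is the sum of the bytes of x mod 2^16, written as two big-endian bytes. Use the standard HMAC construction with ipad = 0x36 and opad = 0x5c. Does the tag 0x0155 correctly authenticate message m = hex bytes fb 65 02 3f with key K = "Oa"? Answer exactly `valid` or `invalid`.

Key "Oa" = 4f 61 is 2 bytes ≤ B = 3; zero-pad to 3 bytes: K' = 4f 61 00.
K' ⊕ ipad = 79 57 36; K' ⊕ opad = 13 3d 5c.
Inner hash: sum = 121+87+54+251+101+2+63 = 679 → 02 a7.
Outer hash (recomputed tag): sum = 19+61+92+2+167 = 341 → 01 55.
Recomputed tag = 0155; claimed = 0155 → match.

valid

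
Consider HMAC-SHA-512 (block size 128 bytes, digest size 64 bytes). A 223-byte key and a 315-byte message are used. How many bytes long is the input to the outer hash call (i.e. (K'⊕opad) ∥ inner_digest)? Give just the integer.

192

Key is 223 > 128 bytes, so it is hashed to 64 bytes then zero-padded to 128: |K'| = 128.
Outer input = (K'⊕opad) ∥ H(inner) → 128 + 64 = 192 bytes.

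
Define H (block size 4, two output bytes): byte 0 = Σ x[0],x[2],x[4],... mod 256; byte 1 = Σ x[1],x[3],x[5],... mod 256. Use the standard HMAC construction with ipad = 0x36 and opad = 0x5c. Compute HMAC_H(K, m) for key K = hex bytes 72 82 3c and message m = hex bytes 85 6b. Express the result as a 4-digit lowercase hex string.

Key hex bytes 72 82 3c is 3 bytes ≤ B = 4; zero-pad to 4 bytes: K' = 72 82 3c 00.
K' ⊕ ipad = 44 b4 0a 36.  K' ⊕ opad = 2e de 60 5c.
Inner input = (K'⊕ipad) ∥ m = 44 b4 0a 36 ∥ 85 6b.
Inner hash: even-index sum = 211 mod 256 = 211; odd-index sum = 341 mod 256 = 85 → d3 55.
Outer input = (K'⊕opad) ∥ inner = 2e de 60 5c ∥ d3 55.
Outer hash (tag): even-index sum = 353 mod 256 = 97; odd-index sum = 399 mod 256 = 143 → 61 8f.

618f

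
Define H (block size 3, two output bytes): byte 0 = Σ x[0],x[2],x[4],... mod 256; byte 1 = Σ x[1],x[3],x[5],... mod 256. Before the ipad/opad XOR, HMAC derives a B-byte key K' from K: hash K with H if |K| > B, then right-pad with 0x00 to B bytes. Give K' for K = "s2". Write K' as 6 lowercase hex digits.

Key "s2" = 73 32 is 2 bytes ≤ B = 3; zero-pad to 3 bytes: K' = 73 32 00.

733200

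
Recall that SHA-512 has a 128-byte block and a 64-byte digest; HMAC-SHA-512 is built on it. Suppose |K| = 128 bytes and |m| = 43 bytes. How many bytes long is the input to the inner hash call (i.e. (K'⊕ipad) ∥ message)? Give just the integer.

171

Key is 128 ≤ 128 bytes, zero-padded: |K'| = 128.
Inner input = (K'⊕ipad) ∥ m → 128 + 43 = 171 bytes.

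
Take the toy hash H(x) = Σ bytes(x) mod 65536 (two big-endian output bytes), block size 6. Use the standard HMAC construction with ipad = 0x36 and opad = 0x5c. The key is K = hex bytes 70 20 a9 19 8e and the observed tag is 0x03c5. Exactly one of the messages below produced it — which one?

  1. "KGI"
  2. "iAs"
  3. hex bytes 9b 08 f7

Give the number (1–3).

Key hex bytes 70 20 a9 19 8e is 5 bytes ≤ B = 6; zero-pad to 6 bytes: K' = 70 20 a9 19 8e 00.
K' ⊕ ipad = 46 16 9f 2f b8 36; K' ⊕ opad = 2c 7c f5 45 d2 5c.
m1: inner = H(46 16 9f 2f b8 36 4b 47 49) = 02 f3; tag = H(2c 7c f5 45 d2 5c 02 f3) = 0405
m2: inner = H(46 16 9f 2f b8 36 69 41 73) = 03 35; tag = H(2c 7c f5 45 d2 5c 03 35) = 0348
m3: inner = H(46 16 9f 2f b8 36 9b 08 f7) = 03 b2; tag = H(2c 7c f5 45 d2 5c 03 b2) = 03c5 ← matches

3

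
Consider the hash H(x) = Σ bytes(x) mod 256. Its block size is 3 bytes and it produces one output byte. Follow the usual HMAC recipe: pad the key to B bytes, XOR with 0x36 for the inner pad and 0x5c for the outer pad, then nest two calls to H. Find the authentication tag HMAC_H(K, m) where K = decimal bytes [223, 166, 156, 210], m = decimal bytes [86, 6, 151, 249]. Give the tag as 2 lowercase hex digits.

Key decimal bytes [223, 166, 156, 210] = df a6 9c d2 is 4 bytes > B = 3, so hash it first: H(key) = f3, then zero-pad to 3 bytes: K' = f3 00 00.
K' ⊕ ipad = c5 36 36.  K' ⊕ opad = af 5c 5c.
Inner input = (K'⊕ipad) ∥ m = c5 36 36 ∥ 56 06 97 f9.
Inner hash: sum = 197+54+54+86+6+151+249 = 797; mod 256 = 29 → 1d.
Outer input = (K'⊕opad) ∥ inner = af 5c 5c ∥ 1d.
Outer hash (tag): sum = 175+92+92+29 = 388; mod 256 = 132 → 84.

84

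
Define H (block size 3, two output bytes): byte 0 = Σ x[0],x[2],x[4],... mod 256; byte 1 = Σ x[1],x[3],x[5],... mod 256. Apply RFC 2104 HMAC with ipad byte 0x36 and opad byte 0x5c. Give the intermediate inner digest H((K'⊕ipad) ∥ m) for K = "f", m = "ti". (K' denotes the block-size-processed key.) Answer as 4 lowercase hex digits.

Key "f" = 66 is 1 byte ≤ B = 3; zero-pad to 3 bytes: K' = 66 00 00.
K' ⊕ ipad = 50 36 36.
Inner input = 50 36 36 ∥ 74 69.
Inner hash: even-index sum = 239 mod 256 = 239; odd-index sum = 170 mod 256 = 170 → ef aa.

efaa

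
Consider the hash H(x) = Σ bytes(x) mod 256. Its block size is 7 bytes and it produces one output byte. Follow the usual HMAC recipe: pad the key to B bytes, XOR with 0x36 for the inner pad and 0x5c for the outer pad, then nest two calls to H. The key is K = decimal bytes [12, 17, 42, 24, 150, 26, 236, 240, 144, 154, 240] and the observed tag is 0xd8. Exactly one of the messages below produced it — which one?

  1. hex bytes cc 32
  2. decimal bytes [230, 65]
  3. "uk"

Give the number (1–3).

Key decimal bytes [12, 17, 42, 24, 150, 26, 236, 240, 144, 154, 240] = 0c 11 2a 18 96 1a ec f0 90 9a f0 is 11 bytes > B = 7, so hash it first: H(key) = 05, then zero-pad to 7 bytes: K' = 05 00 00 00 00 00 00.
K' ⊕ ipad = 33 36 36 36 36 36 36; K' ⊕ opad = 59 5c 5c 5c 5c 5c 5c.
m1: inner = H(33 36 36 36 36 36 36 cc 32) = 75; tag = H(59 5c 5c 5c 5c 5c 5c 75) = f6
m2: inner = H(33 36 36 36 36 36 36 e6 41) = 9e; tag = H(59 5c 5c 5c 5c 5c 5c 9e) = 1f
m3: inner = H(33 36 36 36 36 36 36 75 6b) = 57; tag = H(59 5c 5c 5c 5c 5c 5c 57) = d8 ← matches

3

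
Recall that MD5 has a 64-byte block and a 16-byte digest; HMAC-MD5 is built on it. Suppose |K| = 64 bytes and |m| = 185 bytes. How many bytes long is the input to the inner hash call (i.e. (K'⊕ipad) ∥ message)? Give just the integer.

Key is 64 ≤ 64 bytes, zero-padded: |K'| = 64.
Inner input = (K'⊕ipad) ∥ m → 64 + 185 = 249 bytes.

249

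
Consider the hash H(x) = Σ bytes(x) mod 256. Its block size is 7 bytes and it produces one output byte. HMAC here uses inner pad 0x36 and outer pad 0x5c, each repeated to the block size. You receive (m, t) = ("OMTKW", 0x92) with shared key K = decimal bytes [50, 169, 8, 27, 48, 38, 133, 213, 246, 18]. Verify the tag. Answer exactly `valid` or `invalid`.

invalid

Key decimal bytes [50, 169, 8, 27, 48, 38, 133, 213, 246, 18] = 32 a9 08 1b 30 26 85 d5 f6 12 is 10 bytes > B = 7, so hash it first: H(key) = b6, then zero-pad to 7 bytes: K' = b6 00 00 00 00 00 00.
K' ⊕ ipad = 80 36 36 36 36 36 36; K' ⊕ opad = ea 5c 5c 5c 5c 5c 5c.
Inner hash: sum = 128+54+54+54+54+54+54+79+77+84+75+87 = 854; mod 256 = 86 → 56.
Outer hash (recomputed tag): sum = 234+92+92+92+92+92+92+86 = 872; mod 256 = 104 → 68.
Recomputed tag = 68; claimed = 92 → mismatch.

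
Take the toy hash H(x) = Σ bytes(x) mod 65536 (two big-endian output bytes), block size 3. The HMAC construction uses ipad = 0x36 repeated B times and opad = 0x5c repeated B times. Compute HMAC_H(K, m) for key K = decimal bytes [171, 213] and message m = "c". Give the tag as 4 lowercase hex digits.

01f7

Key decimal bytes [171, 213] = ab d5 is 2 bytes ≤ B = 3; zero-pad to 3 bytes: K' = ab d5 00.
K' ⊕ ipad = 9d e3 36.  K' ⊕ opad = f7 89 5c.
Inner input = (K'⊕ipad) ∥ m = 9d e3 36 ∥ 63.
Inner hash: sum = 157+227+54+99 = 537 → 02 19.
Outer input = (K'⊕opad) ∥ inner = f7 89 5c ∥ 02 19.
Outer hash (tag): sum = 247+137+92+2+25 = 503 → 01 f7.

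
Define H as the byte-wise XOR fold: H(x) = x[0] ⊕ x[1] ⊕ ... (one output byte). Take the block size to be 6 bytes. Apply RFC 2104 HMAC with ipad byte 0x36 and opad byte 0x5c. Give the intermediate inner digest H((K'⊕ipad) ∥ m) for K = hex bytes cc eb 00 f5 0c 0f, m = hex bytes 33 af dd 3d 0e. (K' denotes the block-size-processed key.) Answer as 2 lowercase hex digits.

a3

Key hex bytes cc eb 00 f5 0c 0f is exactly B = 6 bytes: K' = cc eb 00 f5 0c 0f.
K' ⊕ ipad = fa dd 36 c3 3a 39.
Inner input = fa dd 36 c3 3a 39 ∥ 33 af dd 3d 0e.
Inner hash: XOR fa⊕dd⊕36⊕c3⊕3a⊕39⊕33⊕af⊕dd⊕3d⊕0e = a3.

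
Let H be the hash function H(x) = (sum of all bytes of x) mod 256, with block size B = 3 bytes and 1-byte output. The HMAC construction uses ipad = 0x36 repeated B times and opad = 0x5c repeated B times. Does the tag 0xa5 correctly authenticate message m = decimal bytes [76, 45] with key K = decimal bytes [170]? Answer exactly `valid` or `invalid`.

Key decimal bytes [170] = aa is 1 byte ≤ B = 3; zero-pad to 3 bytes: K' = aa 00 00.
K' ⊕ ipad = 9c 36 36; K' ⊕ opad = f6 5c 5c.
Inner hash: sum = 156+54+54+76+45 = 385; mod 256 = 129 → 81.
Outer hash (recomputed tag): sum = 246+92+92+129 = 559; mod 256 = 47 → 2f.
Recomputed tag = 2f; claimed = a5 → mismatch.

invalid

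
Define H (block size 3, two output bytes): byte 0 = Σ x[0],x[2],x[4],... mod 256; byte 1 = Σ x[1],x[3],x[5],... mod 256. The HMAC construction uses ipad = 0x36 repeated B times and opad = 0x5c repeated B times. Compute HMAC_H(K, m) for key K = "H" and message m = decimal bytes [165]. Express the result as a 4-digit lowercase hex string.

4b10

Key "H" = 48 is 1 byte ≤ B = 3; zero-pad to 3 bytes: K' = 48 00 00.
K' ⊕ ipad = 7e 36 36.  K' ⊕ opad = 14 5c 5c.
Inner input = (K'⊕ipad) ∥ m = 7e 36 36 ∥ a5.
Inner hash: even-index sum = 180 mod 256 = 180; odd-index sum = 219 mod 256 = 219 → b4 db.
Outer input = (K'⊕opad) ∥ inner = 14 5c 5c ∥ b4 db.
Outer hash (tag): even-index sum = 331 mod 256 = 75; odd-index sum = 272 mod 256 = 16 → 4b 10.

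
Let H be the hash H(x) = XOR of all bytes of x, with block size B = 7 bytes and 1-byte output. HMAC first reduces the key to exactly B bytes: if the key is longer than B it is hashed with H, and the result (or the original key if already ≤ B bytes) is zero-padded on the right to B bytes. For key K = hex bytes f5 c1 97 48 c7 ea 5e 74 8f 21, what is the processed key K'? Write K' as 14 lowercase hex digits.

|K| = 10 > B = 7, so first hash the key.
H(K): XOR f5⊕c1⊕97⊕48⊕c7⊕ea⊕5e⊕74⊕8f⊕21 = 42.
Zero-pad H(K) = 42 to 7 bytes: K' = 42 00 00 00 00 00 00.

42000000000000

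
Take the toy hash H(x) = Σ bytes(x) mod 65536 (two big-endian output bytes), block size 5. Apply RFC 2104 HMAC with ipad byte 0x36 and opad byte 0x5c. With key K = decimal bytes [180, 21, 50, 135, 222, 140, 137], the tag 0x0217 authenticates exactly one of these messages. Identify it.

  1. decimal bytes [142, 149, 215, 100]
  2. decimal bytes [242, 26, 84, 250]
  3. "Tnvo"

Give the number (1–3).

1

Key decimal bytes [180, 21, 50, 135, 222, 140, 137] = b4 15 32 87 de 8c 89 is 7 bytes > B = 5, so hash it first: H(key) = 03 75, then zero-pad to 5 bytes: K' = 03 75 00 00 00.
K' ⊕ ipad = 35 43 36 36 36; K' ⊕ opad = 5f 29 5c 5c 5c.
m1: inner = H(35 43 36 36 36 8e 95 d7 64) = 03 78; tag = H(5f 29 5c 5c 5c 03 78) = 0217 ← matches
m2: inner = H(35 43 36 36 36 f2 1a 54 fa) = 03 74; tag = H(5f 29 5c 5c 5c 03 74) = 0213
m3: inner = H(35 43 36 36 36 54 6e 76 6f) = 02 c1; tag = H(5f 29 5c 5c 5c 02 c1) = 025f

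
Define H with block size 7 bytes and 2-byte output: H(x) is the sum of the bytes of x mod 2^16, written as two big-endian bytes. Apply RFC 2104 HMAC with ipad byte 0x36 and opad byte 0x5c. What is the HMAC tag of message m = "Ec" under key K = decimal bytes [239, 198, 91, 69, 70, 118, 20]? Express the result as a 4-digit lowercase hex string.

0220

Key decimal bytes [239, 198, 91, 69, 70, 118, 20] = ef c6 5b 45 46 76 14 is exactly B = 7 bytes: K' = ef c6 5b 45 46 76 14.
K' ⊕ ipad = d9 f0 6d 73 70 40 22.  K' ⊕ opad = b3 9a 07 19 1a 2a 48.
Inner input = (K'⊕ipad) ∥ m = d9 f0 6d 73 70 40 22 ∥ 45 63.
Inner hash: sum = 217+240+109+115+112+64+34+69+99 = 1059 → 04 23.
Outer input = (K'⊕opad) ∥ inner = b3 9a 07 19 1a 2a 48 ∥ 04 23.
Outer hash (tag): sum = 179+154+7+25+26+42+72+4+35 = 544 → 02 20.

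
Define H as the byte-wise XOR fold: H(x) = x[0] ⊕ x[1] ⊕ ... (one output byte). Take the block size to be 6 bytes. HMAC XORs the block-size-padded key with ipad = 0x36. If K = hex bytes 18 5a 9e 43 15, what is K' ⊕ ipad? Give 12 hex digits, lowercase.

2e6ca8752336

Key hex bytes 18 5a 9e 43 15 is 5 bytes ≤ B = 6; zero-pad to 6 bytes: K' = 18 5a 9e 43 15 00.
XOR each byte with 0x36: 18⊕36=2e, 5a⊕36=6c, 9e⊕36=a8, 43⊕36=75, 15⊕36=23, 00⊕36=36.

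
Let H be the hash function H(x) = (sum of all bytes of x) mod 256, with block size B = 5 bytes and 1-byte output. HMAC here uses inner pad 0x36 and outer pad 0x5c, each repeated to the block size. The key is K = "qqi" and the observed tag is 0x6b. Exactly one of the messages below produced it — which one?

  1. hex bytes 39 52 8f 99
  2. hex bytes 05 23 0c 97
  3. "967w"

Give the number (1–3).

2

Key "qqi" = 71 71 69 is 3 bytes ≤ B = 5; zero-pad to 5 bytes: K' = 71 71 69 00 00.
K' ⊕ ipad = 47 47 5f 36 36; K' ⊕ opad = 2d 2d 35 5c 5c.
m1: inner = H(47 47 5f 36 36 39 52 8f 99) = 0c; tag = H(2d 2d 35 5c 5c 0c) = 53
m2: inner = H(47 47 5f 36 36 05 23 0c 97) = 24; tag = H(2d 2d 35 5c 5c 24) = 6b ← matches
m3: inner = H(47 47 5f 36 36 39 36 37 77) = 76; tag = H(2d 2d 35 5c 5c 76) = bd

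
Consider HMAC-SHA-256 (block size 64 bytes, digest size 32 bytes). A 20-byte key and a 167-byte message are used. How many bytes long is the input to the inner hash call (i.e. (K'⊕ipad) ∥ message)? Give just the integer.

231

Key is 20 ≤ 64 bytes, zero-padded: |K'| = 64.
Inner input = (K'⊕ipad) ∥ m → 64 + 167 = 231 bytes.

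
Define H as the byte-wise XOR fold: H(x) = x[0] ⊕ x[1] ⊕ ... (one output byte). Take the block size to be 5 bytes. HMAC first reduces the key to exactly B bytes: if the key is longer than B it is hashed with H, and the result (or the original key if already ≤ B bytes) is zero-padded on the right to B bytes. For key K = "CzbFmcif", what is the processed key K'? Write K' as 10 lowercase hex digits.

1c00000000

|K| = 8 > B = 5, so first hash the key.
H(K): XOR 43⊕7a⊕62⊕46⊕6d⊕63⊕69⊕66 = 1c.
Zero-pad H(K) = 1c to 5 bytes: K' = 1c 00 00 00 00.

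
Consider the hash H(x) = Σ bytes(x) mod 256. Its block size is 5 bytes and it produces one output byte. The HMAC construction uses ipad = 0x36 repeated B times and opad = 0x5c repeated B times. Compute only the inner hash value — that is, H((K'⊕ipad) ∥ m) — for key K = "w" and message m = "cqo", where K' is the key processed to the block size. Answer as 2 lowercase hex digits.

5c

Key "w" = 77 is 1 byte ≤ B = 5; zero-pad to 5 bytes: K' = 77 00 00 00 00.
K' ⊕ ipad = 41 36 36 36 36.
Inner input = 41 36 36 36 36 ∥ 63 71 6f.
Inner hash: sum = 65+54+54+54+54+99+113+111 = 604; mod 256 = 92 → 5c.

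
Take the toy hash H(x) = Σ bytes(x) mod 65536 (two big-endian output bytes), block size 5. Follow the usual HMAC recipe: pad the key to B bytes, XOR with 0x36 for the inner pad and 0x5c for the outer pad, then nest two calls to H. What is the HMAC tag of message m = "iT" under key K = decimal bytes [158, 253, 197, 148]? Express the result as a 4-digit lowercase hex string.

041e

Key decimal bytes [158, 253, 197, 148] = 9e fd c5 94 is 4 bytes ≤ B = 5; zero-pad to 5 bytes: K' = 9e fd c5 94 00.
K' ⊕ ipad = a8 cb f3 a2 36.  K' ⊕ opad = c2 a1 99 c8 5c.
Inner input = (K'⊕ipad) ∥ m = a8 cb f3 a2 36 ∥ 69 54.
Inner hash: sum = 168+203+243+162+54+105+84 = 1019 → 03 fb.
Outer input = (K'⊕opad) ∥ inner = c2 a1 99 c8 5c ∥ 03 fb.
Outer hash (tag): sum = 194+161+153+200+92+3+251 = 1054 → 04 1e.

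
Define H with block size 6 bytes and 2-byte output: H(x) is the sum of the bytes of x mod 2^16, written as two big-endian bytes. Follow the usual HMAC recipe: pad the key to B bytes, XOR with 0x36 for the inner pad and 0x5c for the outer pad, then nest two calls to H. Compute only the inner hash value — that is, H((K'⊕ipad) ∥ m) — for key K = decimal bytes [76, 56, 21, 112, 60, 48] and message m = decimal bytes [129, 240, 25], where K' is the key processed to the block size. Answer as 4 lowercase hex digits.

Key decimal bytes [76, 56, 21, 112, 60, 48] = 4c 38 15 70 3c 30 is exactly B = 6 bytes: K' = 4c 38 15 70 3c 30.
K' ⊕ ipad = 7a 0e 23 46 0a 06.
Inner input = 7a 0e 23 46 0a 06 ∥ 81 f0 19.
Inner hash: sum = 122+14+35+70+10+6+129+240+25 = 651 → 02 8b.

028b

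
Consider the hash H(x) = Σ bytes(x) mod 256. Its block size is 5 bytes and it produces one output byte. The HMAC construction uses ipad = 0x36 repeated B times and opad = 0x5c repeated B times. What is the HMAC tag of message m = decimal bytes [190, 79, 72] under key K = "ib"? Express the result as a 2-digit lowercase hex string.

31

Key "ib" = 69 62 is 2 bytes ≤ B = 5; zero-pad to 5 bytes: K' = 69 62 00 00 00.
K' ⊕ ipad = 5f 54 36 36 36.  K' ⊕ opad = 35 3e 5c 5c 5c.
Inner input = (K'⊕ipad) ∥ m = 5f 54 36 36 36 ∥ be 4f 48.
Inner hash: sum = 95+84+54+54+54+190+79+72 = 682; mod 256 = 170 → aa.
Outer input = (K'⊕opad) ∥ inner = 35 3e 5c 5c 5c ∥ aa.
Outer hash (tag): sum = 53+62+92+92+92+170 = 561; mod 256 = 49 → 31.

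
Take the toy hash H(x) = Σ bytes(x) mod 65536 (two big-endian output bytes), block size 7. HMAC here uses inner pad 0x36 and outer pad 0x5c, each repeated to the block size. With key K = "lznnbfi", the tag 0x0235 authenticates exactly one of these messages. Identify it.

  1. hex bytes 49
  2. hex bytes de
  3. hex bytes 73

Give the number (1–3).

Key "lznnbfi" = 6c 7a 6e 6e 62 66 69 is exactly B = 7 bytes: K' = 6c 7a 6e 6e 62 66 69.
K' ⊕ ipad = 5a 4c 58 58 54 50 5f; K' ⊕ opad = 30 26 32 32 3e 3a 35.
m1: inner = H(5a 4c 58 58 54 50 5f 49) = 02 a2; tag = H(30 26 32 32 3e 3a 35 02 a2) = 020b
m2: inner = H(5a 4c 58 58 54 50 5f de) = 03 37; tag = H(30 26 32 32 3e 3a 35 03 37) = 01a1
m3: inner = H(5a 4c 58 58 54 50 5f 73) = 02 cc; tag = H(30 26 32 32 3e 3a 35 02 cc) = 0235 ← matches

3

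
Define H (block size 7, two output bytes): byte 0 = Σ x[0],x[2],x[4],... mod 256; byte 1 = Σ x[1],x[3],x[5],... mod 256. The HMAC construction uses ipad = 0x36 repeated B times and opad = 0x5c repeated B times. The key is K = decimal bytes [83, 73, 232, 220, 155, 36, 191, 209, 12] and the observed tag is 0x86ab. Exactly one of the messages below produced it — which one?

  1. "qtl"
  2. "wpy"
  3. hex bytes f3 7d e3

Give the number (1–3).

1

Key decimal bytes [83, 73, 232, 220, 155, 36, 191, 209, 12] = 53 49 e8 dc 9b 24 bf d1 0c is 9 bytes > B = 7, so hash it first: H(key) = a1 1a, then zero-pad to 7 bytes: K' = a1 1a 00 00 00 00 00.
K' ⊕ ipad = 97 2c 36 36 36 36 36; K' ⊕ opad = fd 46 5c 5c 5c 5c 5c.
m1: inner = H(97 2c 36 36 36 36 36 71 74 6c) = ad 75; tag = H(fd 46 5c 5c 5c 5c 5c ad 75) = 86ab ← matches
m2: inner = H(97 2c 36 36 36 36 36 77 70 79) = a9 88; tag = H(fd 46 5c 5c 5c 5c 5c a9 88) = 99a7
m3: inner = H(97 2c 36 36 36 36 36 f3 7d e3) = b6 6e; tag = H(fd 46 5c 5c 5c 5c 5c b6 6e) = 7fb4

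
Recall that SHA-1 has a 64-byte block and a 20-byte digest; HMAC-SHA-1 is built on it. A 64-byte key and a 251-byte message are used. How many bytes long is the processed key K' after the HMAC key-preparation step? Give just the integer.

Key is 64 ≤ 64 bytes, zero-padded: |K'| = 64.

64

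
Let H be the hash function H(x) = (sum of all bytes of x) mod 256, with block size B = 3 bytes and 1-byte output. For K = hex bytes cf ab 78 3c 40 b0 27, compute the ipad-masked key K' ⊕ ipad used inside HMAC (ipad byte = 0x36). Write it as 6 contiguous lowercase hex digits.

Key hex bytes cf ab 78 3c 40 b0 27 is 7 bytes > B = 3, so hash it first: H(key) = 45, then zero-pad to 3 bytes: K' = 45 00 00.
XOR each byte with 0x36: 45⊕36=73, 00⊕36=36, 00⊕36=36.

733636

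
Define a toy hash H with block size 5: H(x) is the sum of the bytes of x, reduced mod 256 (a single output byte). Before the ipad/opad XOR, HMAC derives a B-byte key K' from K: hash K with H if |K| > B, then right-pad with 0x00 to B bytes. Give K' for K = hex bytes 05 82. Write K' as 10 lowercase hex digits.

Key hex bytes 05 82 is 2 bytes ≤ B = 5; zero-pad to 5 bytes: K' = 05 82 00 00 00.

0582000000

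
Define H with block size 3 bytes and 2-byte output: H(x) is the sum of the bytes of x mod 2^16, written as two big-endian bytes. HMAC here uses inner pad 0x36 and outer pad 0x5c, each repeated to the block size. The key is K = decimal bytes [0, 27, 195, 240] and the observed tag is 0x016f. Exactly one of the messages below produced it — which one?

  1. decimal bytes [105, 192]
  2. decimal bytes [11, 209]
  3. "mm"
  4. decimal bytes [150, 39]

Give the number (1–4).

Key decimal bytes [0, 27, 195, 240] = 00 1b c3 f0 is 4 bytes > B = 3, so hash it first: H(key) = 01 ce, then zero-pad to 3 bytes: K' = 01 ce 00.
K' ⊕ ipad = 37 f8 36; K' ⊕ opad = 5d 92 5c.
m1: inner = H(37 f8 36 69 c0) = 02 8e; tag = H(5d 92 5c 02 8e) = 01db
m2: inner = H(37 f8 36 0b d1) = 02 41; tag = H(5d 92 5c 02 41) = 018e
m3: inner = H(37 f8 36 6d 6d) = 02 3f; tag = H(5d 92 5c 02 3f) = 018c
m4: inner = H(37 f8 36 96 27) = 02 22; tag = H(5d 92 5c 02 22) = 016f ← matches

4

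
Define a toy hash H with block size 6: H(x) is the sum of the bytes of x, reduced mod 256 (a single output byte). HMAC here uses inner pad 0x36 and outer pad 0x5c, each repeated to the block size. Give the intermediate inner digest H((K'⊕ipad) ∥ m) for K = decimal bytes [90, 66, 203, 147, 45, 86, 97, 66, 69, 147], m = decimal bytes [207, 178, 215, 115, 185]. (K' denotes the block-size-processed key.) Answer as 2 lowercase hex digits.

60

Key decimal bytes [90, 66, 203, 147, 45, 86, 97, 66, 69, 147] = 5a 42 cb 93 2d 56 61 42 45 93 is 10 bytes > B = 6, so hash it first: H(key) = f8, then zero-pad to 6 bytes: K' = f8 00 00 00 00 00.
K' ⊕ ipad = ce 36 36 36 36 36.
Inner input = ce 36 36 36 36 36 ∥ cf b2 d7 73 b9.
Inner hash: sum = 206+54+54+54+54+54+207+178+215+115+185 = 1376; mod 256 = 96 → 60.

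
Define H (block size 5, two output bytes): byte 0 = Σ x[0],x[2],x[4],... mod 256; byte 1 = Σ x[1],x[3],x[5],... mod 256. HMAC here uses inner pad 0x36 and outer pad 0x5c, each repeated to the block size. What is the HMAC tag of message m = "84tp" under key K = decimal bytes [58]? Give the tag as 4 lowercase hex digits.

Key decimal bytes [58] = 3a is 1 byte ≤ B = 5; zero-pad to 5 bytes: K' = 3a 00 00 00 00.
K' ⊕ ipad = 0c 36 36 36 36.  K' ⊕ opad = 66 5c 5c 5c 5c.
Inner input = (K'⊕ipad) ∥ m = 0c 36 36 36 36 ∥ 38 34 74 70.
Inner hash: even-index sum = 284 mod 256 = 28; odd-index sum = 280 mod 256 = 24 → 1c 18.
Outer input = (K'⊕opad) ∥ inner = 66 5c 5c 5c 5c ∥ 1c 18.
Outer hash (tag): even-index sum = 310 mod 256 = 54; odd-index sum = 212 mod 256 = 212 → 36 d4.

36d4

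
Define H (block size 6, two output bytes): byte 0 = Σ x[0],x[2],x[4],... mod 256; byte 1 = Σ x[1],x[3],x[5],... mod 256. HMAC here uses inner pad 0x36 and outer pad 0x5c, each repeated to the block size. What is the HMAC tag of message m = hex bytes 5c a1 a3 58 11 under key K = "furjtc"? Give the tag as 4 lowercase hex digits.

768b

Key "furjtc" = 66 75 72 6a 74 63 is exactly B = 6 bytes: K' = 66 75 72 6a 74 63.
K' ⊕ ipad = 50 43 44 5c 42 55.  K' ⊕ opad = 3a 29 2e 36 28 3f.
Inner input = (K'⊕ipad) ∥ m = 50 43 44 5c 42 55 ∥ 5c a1 a3 58 11.
Inner hash: even-index sum = 486 mod 256 = 230; odd-index sum = 493 mod 256 = 237 → e6 ed.
Outer input = (K'⊕opad) ∥ inner = 3a 29 2e 36 28 3f ∥ e6 ed.
Outer hash (tag): even-index sum = 374 mod 256 = 118; odd-index sum = 395 mod 256 = 139 → 76 8b.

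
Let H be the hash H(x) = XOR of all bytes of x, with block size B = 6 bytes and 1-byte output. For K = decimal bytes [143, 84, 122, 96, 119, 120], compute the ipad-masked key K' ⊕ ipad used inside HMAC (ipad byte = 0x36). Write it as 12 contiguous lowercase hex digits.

Key decimal bytes [143, 84, 122, 96, 119, 120] = 8f 54 7a 60 77 78 is exactly B = 6 bytes: K' = 8f 54 7a 60 77 78.
XOR each byte with 0x36: 8f⊕36=b9, 54⊕36=62, 7a⊕36=4c, 60⊕36=56, 77⊕36=41, 78⊕36=4e.

b9624c56414e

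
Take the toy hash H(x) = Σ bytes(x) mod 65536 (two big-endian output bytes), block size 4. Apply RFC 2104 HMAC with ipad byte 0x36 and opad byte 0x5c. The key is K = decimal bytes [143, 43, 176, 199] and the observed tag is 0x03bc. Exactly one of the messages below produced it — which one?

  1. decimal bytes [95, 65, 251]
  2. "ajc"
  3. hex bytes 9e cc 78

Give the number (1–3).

1

Key decimal bytes [143, 43, 176, 199] = 8f 2b b0 c7 is exactly B = 4 bytes: K' = 8f 2b b0 c7.
K' ⊕ ipad = b9 1d 86 f1; K' ⊕ opad = d3 77 ec 9b.
m1: inner = H(b9 1d 86 f1 5f 41 fb) = 03 e8; tag = H(d3 77 ec 9b 03 e8) = 03bc ← matches
m2: inner = H(b9 1d 86 f1 61 6a 63) = 03 7b; tag = H(d3 77 ec 9b 03 7b) = 034f
m3: inner = H(b9 1d 86 f1 9e cc 78) = 04 2f; tag = H(d3 77 ec 9b 04 2f) = 0304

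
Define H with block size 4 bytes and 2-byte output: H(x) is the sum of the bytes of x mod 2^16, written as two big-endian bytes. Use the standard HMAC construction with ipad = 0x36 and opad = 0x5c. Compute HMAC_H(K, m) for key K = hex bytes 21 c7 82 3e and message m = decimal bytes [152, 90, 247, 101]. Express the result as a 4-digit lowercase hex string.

026e

Key hex bytes 21 c7 82 3e is exactly B = 4 bytes: K' = 21 c7 82 3e.
K' ⊕ ipad = 17 f1 b4 08.  K' ⊕ opad = 7d 9b de 62.
Inner input = (K'⊕ipad) ∥ m = 17 f1 b4 08 ∥ 98 5a f7 65.
Inner hash: sum = 23+241+180+8+152+90+247+101 = 1042 → 04 12.
Outer input = (K'⊕opad) ∥ inner = 7d 9b de 62 ∥ 04 12.
Outer hash (tag): sum = 125+155+222+98+4+18 = 622 → 02 6e.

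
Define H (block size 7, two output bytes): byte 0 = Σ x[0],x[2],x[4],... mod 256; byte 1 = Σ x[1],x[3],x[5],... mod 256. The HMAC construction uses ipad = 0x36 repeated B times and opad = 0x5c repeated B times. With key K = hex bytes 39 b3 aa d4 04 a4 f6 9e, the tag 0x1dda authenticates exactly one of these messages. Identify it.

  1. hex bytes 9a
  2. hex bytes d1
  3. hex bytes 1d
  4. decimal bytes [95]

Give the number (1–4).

Key hex bytes 39 b3 aa d4 04 a4 f6 9e is 8 bytes > B = 7, so hash it first: H(key) = dd c9, then zero-pad to 7 bytes: K' = dd c9 00 00 00 00 00.
K' ⊕ ipad = eb ff 36 36 36 36 36; K' ⊕ opad = 81 95 5c 5c 5c 5c 5c.
m1: inner = H(eb ff 36 36 36 36 36 9a) = 8d 05; tag = H(81 95 5c 5c 5c 5c 5c 8d 05) = 9ada
m2: inner = H(eb ff 36 36 36 36 36 d1) = 8d 3c; tag = H(81 95 5c 5c 5c 5c 5c 8d 3c) = d1da
m3: inner = H(eb ff 36 36 36 36 36 1d) = 8d 88; tag = H(81 95 5c 5c 5c 5c 5c 8d 88) = 1dda ← matches
m4: inner = H(eb ff 36 36 36 36 36 5f) = 8d ca; tag = H(81 95 5c 5c 5c 5c 5c 8d ca) = 5fda

3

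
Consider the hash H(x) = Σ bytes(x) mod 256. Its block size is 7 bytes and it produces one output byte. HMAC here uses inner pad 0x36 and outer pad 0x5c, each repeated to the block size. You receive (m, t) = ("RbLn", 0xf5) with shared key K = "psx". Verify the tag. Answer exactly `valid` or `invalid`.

invalid

Key "psx" = 70 73 78 is 3 bytes ≤ B = 7; zero-pad to 7 bytes: K' = 70 73 78 00 00 00 00.
K' ⊕ ipad = 46 45 4e 36 36 36 36; K' ⊕ opad = 2c 2f 24 5c 5c 5c 5c.
Inner hash: sum = 70+69+78+54+54+54+54+82+98+76+110 = 799; mod 256 = 31 → 1f.
Outer hash (recomputed tag): sum = 44+47+36+92+92+92+92+31 = 526; mod 256 = 14 → 0e.
Recomputed tag = 0e; claimed = f5 → mismatch.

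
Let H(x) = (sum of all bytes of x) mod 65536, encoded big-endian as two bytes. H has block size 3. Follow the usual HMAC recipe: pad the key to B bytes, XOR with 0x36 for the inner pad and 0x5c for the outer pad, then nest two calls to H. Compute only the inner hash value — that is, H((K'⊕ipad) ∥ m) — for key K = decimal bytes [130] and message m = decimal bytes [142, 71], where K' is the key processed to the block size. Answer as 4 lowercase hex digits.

Key decimal bytes [130] = 82 is 1 byte ≤ B = 3; zero-pad to 3 bytes: K' = 82 00 00.
K' ⊕ ipad = b4 36 36.
Inner input = b4 36 36 ∥ 8e 47.
Inner hash: sum = 180+54+54+142+71 = 501 → 01 f5.

01f5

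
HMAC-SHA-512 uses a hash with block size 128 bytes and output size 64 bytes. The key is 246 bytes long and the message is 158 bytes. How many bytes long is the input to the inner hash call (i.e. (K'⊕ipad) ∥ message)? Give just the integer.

Key is 246 > 128 bytes, so it is hashed to 64 bytes then zero-padded to 128: |K'| = 128.
Inner input = (K'⊕ipad) ∥ m → 128 + 158 = 286 bytes.

286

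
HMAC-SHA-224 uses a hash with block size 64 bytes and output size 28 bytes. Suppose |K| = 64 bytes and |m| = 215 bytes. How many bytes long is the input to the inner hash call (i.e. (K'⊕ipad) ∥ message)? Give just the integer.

Key is 64 ≤ 64 bytes, zero-padded: |K'| = 64.
Inner input = (K'⊕ipad) ∥ m → 64 + 215 = 279 bytes.

279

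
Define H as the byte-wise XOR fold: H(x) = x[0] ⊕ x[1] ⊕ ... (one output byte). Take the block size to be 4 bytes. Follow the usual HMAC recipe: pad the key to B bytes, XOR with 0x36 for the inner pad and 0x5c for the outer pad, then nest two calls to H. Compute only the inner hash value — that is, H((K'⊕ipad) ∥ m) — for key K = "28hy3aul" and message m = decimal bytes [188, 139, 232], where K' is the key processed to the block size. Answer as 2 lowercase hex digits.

Key "28hy3aul" = 32 38 68 79 33 61 75 6c is 8 bytes > B = 4, so hash it first: H(key) = 50, then zero-pad to 4 bytes: K' = 50 00 00 00.
K' ⊕ ipad = 66 36 36 36.
Inner input = 66 36 36 36 ∥ bc 8b e8.
Inner hash: XOR 66⊕36⊕36⊕36⊕bc⊕8b⊕e8 = 8f.

8f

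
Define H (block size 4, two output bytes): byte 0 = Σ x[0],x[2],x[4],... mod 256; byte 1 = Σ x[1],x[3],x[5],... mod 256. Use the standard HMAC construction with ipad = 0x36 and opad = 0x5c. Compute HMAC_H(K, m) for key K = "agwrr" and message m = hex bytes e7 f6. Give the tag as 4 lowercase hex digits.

0bfc

Key "agwrr" = 61 67 77 72 72 is 5 bytes > B = 4, so hash it first: H(key) = 4a d9, then zero-pad to 4 bytes: K' = 4a d9 00 00.
K' ⊕ ipad = 7c ef 36 36.  K' ⊕ opad = 16 85 5c 5c.
Inner input = (K'⊕ipad) ∥ m = 7c ef 36 36 ∥ e7 f6.
Inner hash: even-index sum = 409 mod 256 = 153; odd-index sum = 539 mod 256 = 27 → 99 1b.
Outer input = (K'⊕opad) ∥ inner = 16 85 5c 5c ∥ 99 1b.
Outer hash (tag): even-index sum = 267 mod 256 = 11; odd-index sum = 252 mod 256 = 252 → 0b fc.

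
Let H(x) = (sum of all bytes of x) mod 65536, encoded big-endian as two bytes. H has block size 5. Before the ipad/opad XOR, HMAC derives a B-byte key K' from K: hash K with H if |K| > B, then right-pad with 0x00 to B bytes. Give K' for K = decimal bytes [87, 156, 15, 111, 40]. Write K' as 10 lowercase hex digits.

579c0f6f28

Key decimal bytes [87, 156, 15, 111, 40] = 57 9c 0f 6f 28 is exactly B = 5 bytes: K' = 57 9c 0f 6f 28.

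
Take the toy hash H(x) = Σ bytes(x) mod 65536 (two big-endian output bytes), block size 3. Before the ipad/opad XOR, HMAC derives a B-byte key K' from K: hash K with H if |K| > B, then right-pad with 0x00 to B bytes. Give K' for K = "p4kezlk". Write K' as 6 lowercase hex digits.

02c500

|K| = 7 > B = 3, so first hash the key.
H(K): sum = 112+52+107+101+122+108+107 = 709 → 02 c5.
Zero-pad H(K) = 02 c5 to 3 bytes: K' = 02 c5 00.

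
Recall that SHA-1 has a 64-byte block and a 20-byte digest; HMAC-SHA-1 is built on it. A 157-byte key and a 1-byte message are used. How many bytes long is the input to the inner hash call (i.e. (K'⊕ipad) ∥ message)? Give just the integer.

Key is 157 > 64 bytes, so it is hashed to 20 bytes then zero-padded to 64: |K'| = 64.
Inner input = (K'⊕ipad) ∥ m → 64 + 1 = 65 bytes.

65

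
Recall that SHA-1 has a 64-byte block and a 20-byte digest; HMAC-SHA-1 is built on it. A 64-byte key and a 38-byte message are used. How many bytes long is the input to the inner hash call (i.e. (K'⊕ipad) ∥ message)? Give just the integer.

Key is 64 ≤ 64 bytes, zero-padded: |K'| = 64.
Inner input = (K'⊕ipad) ∥ m → 64 + 38 = 102 bytes.

102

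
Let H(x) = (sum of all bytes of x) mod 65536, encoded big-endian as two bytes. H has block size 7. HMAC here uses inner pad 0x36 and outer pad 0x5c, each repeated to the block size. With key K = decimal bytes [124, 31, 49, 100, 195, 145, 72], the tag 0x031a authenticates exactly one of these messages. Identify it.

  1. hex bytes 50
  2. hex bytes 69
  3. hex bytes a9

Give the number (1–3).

Key decimal bytes [124, 31, 49, 100, 195, 145, 72] = 7c 1f 31 64 c3 91 48 is exactly B = 7 bytes: K' = 7c 1f 31 64 c3 91 48.
K' ⊕ ipad = 4a 29 07 52 f5 a7 7e; K' ⊕ opad = 20 43 6d 38 9f cd 14.
m1: inner = H(4a 29 07 52 f5 a7 7e 50) = 03 36; tag = H(20 43 6d 38 9f cd 14 03 36) = 02c1
m2: inner = H(4a 29 07 52 f5 a7 7e 69) = 03 4f; tag = H(20 43 6d 38 9f cd 14 03 4f) = 02da
m3: inner = H(4a 29 07 52 f5 a7 7e a9) = 03 8f; tag = H(20 43 6d 38 9f cd 14 03 8f) = 031a ← matches

3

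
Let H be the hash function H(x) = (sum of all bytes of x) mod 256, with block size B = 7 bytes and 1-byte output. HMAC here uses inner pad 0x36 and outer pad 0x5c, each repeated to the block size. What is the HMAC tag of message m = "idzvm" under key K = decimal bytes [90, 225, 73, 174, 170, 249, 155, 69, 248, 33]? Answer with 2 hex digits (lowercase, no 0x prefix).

Key decimal bytes [90, 225, 73, 174, 170, 249, 155, 69, 248, 33] = 5a e1 49 ae aa f9 9b 45 f8 21 is 10 bytes > B = 7, so hash it first: H(key) = ce, then zero-pad to 7 bytes: K' = ce 00 00 00 00 00 00.
K' ⊕ ipad = f8 36 36 36 36 36 36.  K' ⊕ opad = 92 5c 5c 5c 5c 5c 5c.
Inner input = (K'⊕ipad) ∥ m = f8 36 36 36 36 36 36 ∥ 69 64 7a 76 6d.
Inner hash: sum = 248+54+54+54+54+54+54+105+100+122+118+109 = 1126; mod 256 = 102 → 66.
Outer input = (K'⊕opad) ∥ inner = 92 5c 5c 5c 5c 5c 5c ∥ 66.
Outer hash (tag): sum = 146+92+92+92+92+92+92+102 = 800; mod 256 = 32 → 20.

20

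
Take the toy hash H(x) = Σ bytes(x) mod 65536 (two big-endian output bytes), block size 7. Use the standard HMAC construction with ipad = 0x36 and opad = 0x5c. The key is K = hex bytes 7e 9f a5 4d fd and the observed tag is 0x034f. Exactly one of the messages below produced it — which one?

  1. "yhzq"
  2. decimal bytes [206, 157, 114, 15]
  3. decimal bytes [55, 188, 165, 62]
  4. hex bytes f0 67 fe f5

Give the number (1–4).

1

Key hex bytes 7e 9f a5 4d fd is 5 bytes ≤ B = 7; zero-pad to 7 bytes: K' = 7e 9f a5 4d fd 00 00.
K' ⊕ ipad = 48 a9 93 7b cb 36 36; K' ⊕ opad = 22 c3 f9 11 a1 5c 5c.
m1: inner = H(48 a9 93 7b cb 36 36 79 68 7a 71) = 05 02; tag = H(22 c3 f9 11 a1 5c 5c 05 02) = 034f ← matches
m2: inner = H(48 a9 93 7b cb 36 36 ce 9d 72 0f) = 05 22; tag = H(22 c3 f9 11 a1 5c 5c 05 22) = 036f
m3: inner = H(48 a9 93 7b cb 36 36 37 bc a5 3e) = 05 0c; tag = H(22 c3 f9 11 a1 5c 5c 05 0c) = 0359
m4: inner = H(48 a9 93 7b cb 36 36 f0 67 fe f5) = 06 80; tag = H(22 c3 f9 11 a1 5c 5c 06 80) = 03ce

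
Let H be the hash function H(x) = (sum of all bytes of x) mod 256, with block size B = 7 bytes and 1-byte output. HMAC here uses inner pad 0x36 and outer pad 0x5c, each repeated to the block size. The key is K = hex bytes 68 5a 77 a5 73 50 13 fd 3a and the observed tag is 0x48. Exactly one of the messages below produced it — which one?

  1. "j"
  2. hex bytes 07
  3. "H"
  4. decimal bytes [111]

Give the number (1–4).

3

Key hex bytes 68 5a 77 a5 73 50 13 fd 3a is 9 bytes > B = 7, so hash it first: H(key) = eb, then zero-pad to 7 bytes: K' = eb 00 00 00 00 00 00.
K' ⊕ ipad = dd 36 36 36 36 36 36; K' ⊕ opad = b7 5c 5c 5c 5c 5c 5c.
m1: inner = H(dd 36 36 36 36 36 36 6a) = 8b; tag = H(b7 5c 5c 5c 5c 5c 5c 8b) = 6a
m2: inner = H(dd 36 36 36 36 36 36 07) = 28; tag = H(b7 5c 5c 5c 5c 5c 5c 28) = 07
m3: inner = H(dd 36 36 36 36 36 36 48) = 69; tag = H(b7 5c 5c 5c 5c 5c 5c 69) = 48 ← matches
m4: inner = H(dd 36 36 36 36 36 36 6f) = 90; tag = H(b7 5c 5c 5c 5c 5c 5c 90) = 6f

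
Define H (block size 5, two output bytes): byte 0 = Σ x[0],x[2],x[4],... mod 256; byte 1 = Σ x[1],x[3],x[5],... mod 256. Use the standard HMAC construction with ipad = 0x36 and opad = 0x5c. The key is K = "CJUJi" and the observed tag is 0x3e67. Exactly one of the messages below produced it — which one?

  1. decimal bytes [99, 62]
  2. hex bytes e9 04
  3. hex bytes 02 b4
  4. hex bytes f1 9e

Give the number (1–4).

Key "CJUJi" = 43 4a 55 4a 69 is exactly B = 5 bytes: K' = 43 4a 55 4a 69.
K' ⊕ ipad = 75 7c 63 7c 5f; K' ⊕ opad = 1f 16 09 16 35.
m1: inner = H(75 7c 63 7c 5f 63 3e) = 75 5b; tag = H(1f 16 09 16 35 75 5b) = b8a1
m2: inner = H(75 7c 63 7c 5f e9 04) = 3b e1; tag = H(1f 16 09 16 35 3b e1) = 3e67 ← matches
m3: inner = H(75 7c 63 7c 5f 02 b4) = eb fa; tag = H(1f 16 09 16 35 eb fa) = 5717
m4: inner = H(75 7c 63 7c 5f f1 9e) = d5 e9; tag = H(1f 16 09 16 35 d5 e9) = 4601

2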